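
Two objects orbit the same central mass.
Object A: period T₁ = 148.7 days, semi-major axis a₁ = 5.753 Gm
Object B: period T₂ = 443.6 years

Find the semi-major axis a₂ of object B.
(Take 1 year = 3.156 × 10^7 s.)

Convert to SI: T₁ = 148.7 days = 1.28477e+07 s; a₁ = 5.753 Gm = 5.753e+09 m; T₂ = 443.6 years = 1.4e+10 s.
Kepler's third law: (T₁/T₂)² = (a₁/a₂)³ ⇒ a₂ = a₁ · (T₂/T₁)^(2/3).
T₂/T₁ = 1.4e+10 / 1.28477e+07 = 1089.69.
a₂ = 5.753e+09 · (1089.69)^(2/3) m ≈ 6.092e+11 m = 609.2 Gm.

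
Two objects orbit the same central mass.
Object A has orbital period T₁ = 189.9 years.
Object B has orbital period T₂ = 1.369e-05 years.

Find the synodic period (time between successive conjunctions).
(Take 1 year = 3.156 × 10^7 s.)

Convert to SI: T₁ = 189.9 years = 5.99324e+09 s; T₂ = 1.369e-05 years = 432.056 s.
T_syn = |T₁ · T₂ / (T₁ − T₂)|.
T_syn = |5.99324e+09 · 432.056 / (5.99324e+09 − 432.056)| s ≈ 432.1 s = 1.369e-05 years.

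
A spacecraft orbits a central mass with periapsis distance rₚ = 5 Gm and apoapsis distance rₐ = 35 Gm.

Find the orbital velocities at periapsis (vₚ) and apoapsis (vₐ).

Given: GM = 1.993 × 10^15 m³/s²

Convert to SI: rₚ = 5 Gm = 5e+09 m; rₐ = 35 Gm = 3.5e+10 m.
Use the vis-viva equation v² = GM(2/r − 1/a) with a = (rₚ + rₐ)/2 = (5e+09 + 3.5e+10)/2 = 2e+10 m.
vₚ = √(GM · (2/rₚ − 1/a)) = √(1.993e+15 · (2/5e+09 − 1/2e+10)) m/s ≈ 835.2 m/s = 835.2 m/s.
vₐ = √(GM · (2/rₐ − 1/a)) = √(1.993e+15 · (2/3.5e+10 − 1/2e+10)) m/s ≈ 119.3 m/s = 119.3 m/s.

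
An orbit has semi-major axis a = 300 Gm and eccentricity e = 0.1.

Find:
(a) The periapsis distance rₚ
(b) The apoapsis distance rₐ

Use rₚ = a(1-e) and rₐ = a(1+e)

Convert to SI: a = 300 Gm = 3e+11 m.
(a) rₚ = a(1 − e) = 3e+11 · (1 − 0.1) = 3e+11 · 0.9 ≈ 2.7e+11 m = 270 Gm.
(b) rₐ = a(1 + e) = 3e+11 · (1 + 0.1) = 3e+11 · 1.1 ≈ 3.3e+11 m = 330 Gm.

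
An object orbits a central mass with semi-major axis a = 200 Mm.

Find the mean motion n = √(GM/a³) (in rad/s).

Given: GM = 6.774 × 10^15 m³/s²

Convert to SI: a = 200 Mm = 2e+08 m.
n = √(GM / a³).
n = √(6.774e+15 / (2e+08)³) rad/s ≈ 2.91e-05 rad/s.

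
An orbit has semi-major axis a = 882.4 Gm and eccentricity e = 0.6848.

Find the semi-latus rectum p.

Convert to SI: a = 882.4 Gm = 8.824e+11 m.
p = a (1 − e²).
p = 8.824e+11 · (1 − (0.6848)²) = 8.824e+11 · 0.531049 ≈ 4.686e+11 m = 468.6 Gm.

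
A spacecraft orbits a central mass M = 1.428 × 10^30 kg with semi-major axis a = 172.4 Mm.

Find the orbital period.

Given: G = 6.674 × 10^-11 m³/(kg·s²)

Convert to SI: a = 172.4 Mm = 1.724e+08 m.
GM = G · M = 6.674e-11 · 1.428e+30 = 9.53047e+19 m³/s².
Kepler's third law: T = 2π √(a³ / GM).
Substituting a = 1.724e+08 m and GM = 9.53047e+19 m³/s²:
T = 2π √((1.724e+08)³ / 9.53047e+19) s
T ≈ 1457 s = 24.28 minutes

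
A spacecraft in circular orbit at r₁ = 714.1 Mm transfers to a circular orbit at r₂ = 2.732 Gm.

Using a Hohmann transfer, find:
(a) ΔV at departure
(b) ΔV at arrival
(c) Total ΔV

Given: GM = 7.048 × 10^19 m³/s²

Convert to SI: r₁ = 714.1 Mm = 7.141e+08 m; r₂ = 2.732 Gm = 2.732e+09 m.
Transfer semi-major axis: a_t = (r₁ + r₂)/2 = (7.141e+08 + 2.732e+09)/2 = 1.72305e+09 m.
Circular speeds: v₁ = √(GM/r₁) = 314162 m/s, v₂ = √(GM/r₂) = 160617 m/s.
Transfer speeds (vis-viva v² = GM(2/r − 1/a_t)): v₁ᵗ = 395590 m/s, v₂ᵗ = 103401 m/s.
(a) ΔV₁ = |v₁ᵗ − v₁| ≈ 8.143e+04 m/s = 81.43 km/s.
(b) ΔV₂ = |v₂ − v₂ᵗ| ≈ 5.722e+04 m/s = 57.22 km/s.
(c) ΔV_total = ΔV₁ + ΔV₂ ≈ 1.386e+05 m/s = 138.6 km/s.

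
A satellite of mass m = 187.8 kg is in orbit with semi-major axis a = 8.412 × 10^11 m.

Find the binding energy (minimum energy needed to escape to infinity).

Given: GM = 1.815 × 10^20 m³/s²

Total orbital energy is E = −GMm/(2a); binding energy is E_bind = −E = GMm/(2a).
E_bind = 1.815e+20 · 187.8 / (2 · 8.412e+11) J ≈ 2.026e+10 J = 20.26 GJ.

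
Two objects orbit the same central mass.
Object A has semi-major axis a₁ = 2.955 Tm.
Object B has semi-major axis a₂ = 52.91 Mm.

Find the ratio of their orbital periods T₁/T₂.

Convert to SI: a₁ = 2.955 Tm = 2.955e+12 m; a₂ = 52.91 Mm = 5.291e+07 m.
From Kepler's third law, (T₁/T₂)² = (a₁/a₂)³, so T₁/T₂ = (a₁/a₂)^(3/2).
a₁/a₂ = 2.955e+12 / 5.291e+07 = 55849.6.
T₁/T₂ = (55849.6)^(3/2) ≈ 1.32e+07.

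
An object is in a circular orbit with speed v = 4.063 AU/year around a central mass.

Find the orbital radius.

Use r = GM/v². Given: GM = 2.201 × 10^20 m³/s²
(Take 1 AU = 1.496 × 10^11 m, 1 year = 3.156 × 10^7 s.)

Convert to SI: v = 4.063 AU/year = 19259.3 m/s.
For a circular orbit, v² = GM / r, so r = GM / v².
r = 2.201e+20 / (19259.3)² m ≈ 5.934e+11 m = 3.966 AU.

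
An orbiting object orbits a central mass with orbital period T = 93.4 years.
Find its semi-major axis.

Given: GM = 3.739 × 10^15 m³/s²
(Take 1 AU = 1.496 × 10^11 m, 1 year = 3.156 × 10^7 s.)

Convert to SI: T = 93.4 years = 2.9477e+09 s.
Invert Kepler's third law: a = (GM · T² / (4π²))^(1/3).
Substituting T = 2.9477e+09 s and GM = 3.739e+15 m³/s²:
a = (3.739e+15 · (2.9477e+09)² / (4π²))^(1/3) m
a ≈ 9.371e+10 m = 0.6264 AU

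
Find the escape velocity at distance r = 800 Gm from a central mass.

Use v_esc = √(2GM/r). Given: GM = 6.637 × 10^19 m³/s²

Convert to SI: r = 800 Gm = 8e+11 m.
Escape velocity comes from setting total energy to zero: ½v² − GM/r = 0 ⇒ v_esc = √(2GM / r).
v_esc = √(2 · 6.637e+19 / 8e+11) m/s ≈ 1.288e+04 m/s = 12.88 km/s.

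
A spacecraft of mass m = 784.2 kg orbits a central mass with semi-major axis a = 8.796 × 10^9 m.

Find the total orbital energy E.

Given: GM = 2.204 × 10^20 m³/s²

E = −GMm / (2a).
E = −2.204e+20 · 784.2 / (2 · 8.796e+09) J ≈ -9.825e+12 J = -9.825 TJ.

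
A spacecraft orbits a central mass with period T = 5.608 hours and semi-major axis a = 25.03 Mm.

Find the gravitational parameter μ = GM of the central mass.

Convert to SI: T = 5.608 hours = 20188.8 s; a = 25.03 Mm = 2.503e+07 m.
GM = 4π² · a³ / T².
GM = 4π² · (2.503e+07)³ / (20188.8)² m³/s² ≈ 1.519e+15 m³/s² = 1.519 × 10^15 m³/s².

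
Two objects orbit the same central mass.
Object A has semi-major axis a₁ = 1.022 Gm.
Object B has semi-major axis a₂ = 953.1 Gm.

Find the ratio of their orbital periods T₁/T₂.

Convert to SI: a₁ = 1.022 Gm = 1.022e+09 m; a₂ = 953.1 Gm = 9.531e+11 m.
From Kepler's third law, (T₁/T₂)² = (a₁/a₂)³, so T₁/T₂ = (a₁/a₂)^(3/2).
a₁/a₂ = 1.022e+09 / 9.531e+11 = 0.00107229.
T₁/T₂ = (0.00107229)^(3/2) ≈ 3.511e-05.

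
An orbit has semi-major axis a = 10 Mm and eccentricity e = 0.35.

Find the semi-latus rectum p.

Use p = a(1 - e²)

Convert to SI: a = 10 Mm = 1e+07 m.
p = a (1 − e²).
p = 1e+07 · (1 − (0.35)²) = 1e+07 · 0.8775 ≈ 8.775e+06 m = 8.775 Mm.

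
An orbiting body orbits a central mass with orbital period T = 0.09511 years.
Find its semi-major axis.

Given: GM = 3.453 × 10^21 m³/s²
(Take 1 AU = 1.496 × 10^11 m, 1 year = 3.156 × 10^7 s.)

Convert to SI: T = 0.09511 years = 3.00167e+06 s.
Invert Kepler's third law: a = (GM · T² / (4π²))^(1/3).
Substituting T = 3.00167e+06 s and GM = 3.453e+21 m³/s²:
a = (3.453e+21 · (3.00167e+06)² / (4π²))^(1/3) m
a ≈ 9.237e+10 m = 0.6174 AU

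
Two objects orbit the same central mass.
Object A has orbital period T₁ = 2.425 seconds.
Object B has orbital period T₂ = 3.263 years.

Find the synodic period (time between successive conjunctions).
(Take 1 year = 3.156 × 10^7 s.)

Convert to SI: T₂ = 3.263 years = 1.0298e+08 s.
T_syn = |T₁ · T₂ / (T₁ − T₂)|.
T_syn = |2.425 · 1.0298e+08 / (2.425 − 1.0298e+08)| s ≈ 2.425 s = 2.425 seconds.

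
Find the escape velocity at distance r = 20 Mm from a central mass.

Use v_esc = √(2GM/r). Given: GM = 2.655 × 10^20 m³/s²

Convert to SI: r = 20 Mm = 2e+07 m.
Escape velocity comes from setting total energy to zero: ½v² − GM/r = 0 ⇒ v_esc = √(2GM / r).
v_esc = √(2 · 2.655e+20 / 2e+07) m/s ≈ 5.153e+06 m/s = 5153 km/s.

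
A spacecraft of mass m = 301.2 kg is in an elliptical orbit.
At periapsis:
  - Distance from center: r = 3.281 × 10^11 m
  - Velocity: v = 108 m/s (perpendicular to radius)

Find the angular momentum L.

Since v is perpendicular to r, L = m · v · r.
L = 301.2 · 108 · 3.281e+11 kg·m²/s ≈ 1.067e+16 kg·m²/s.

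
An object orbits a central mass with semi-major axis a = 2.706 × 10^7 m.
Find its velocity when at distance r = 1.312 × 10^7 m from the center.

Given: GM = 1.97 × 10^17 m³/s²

Vis-viva: v = √(GM · (2/r − 1/a)).
2/r − 1/a = 2/1.312e+07 − 1/2.706e+07 = 1.15484e-07 m⁻¹.
v = √(1.97e+17 · 1.15484e-07) m/s ≈ 1.508e+05 m/s = 150.8 km/s.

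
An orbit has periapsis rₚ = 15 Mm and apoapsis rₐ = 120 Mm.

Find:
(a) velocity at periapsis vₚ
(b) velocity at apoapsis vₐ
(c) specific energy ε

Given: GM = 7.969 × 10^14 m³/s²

Convert to SI: rₚ = 15 Mm = 1.5e+07 m; rₐ = 120 Mm = 1.2e+08 m.
(a) With a = (rₚ + rₐ)/2 = 6.75e+07 m, vₚ = √(GM (2/rₚ − 1/a)) = √(7.969e+14 · (2/1.5e+07 − 1/6.75e+07)) m/s ≈ 9718 m/s
(b) With a = (rₚ + rₐ)/2 = 6.75e+07 m, vₐ = √(GM (2/rₐ − 1/a)) = √(7.969e+14 · (2/1.2e+08 − 1/6.75e+07)) m/s ≈ 1215 m/s
(c) With a = (rₚ + rₐ)/2 = 6.75e+07 m, ε = −GM/(2a) = −7.969e+14/(2 · 6.75e+07) J/kg ≈ -5.903e+06 J/kg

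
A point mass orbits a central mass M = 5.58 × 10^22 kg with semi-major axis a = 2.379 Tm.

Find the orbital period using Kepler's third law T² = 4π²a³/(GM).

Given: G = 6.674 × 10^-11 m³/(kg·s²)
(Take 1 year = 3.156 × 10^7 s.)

Convert to SI: a = 2.379 Tm = 2.379e+12 m.
GM = G · M = 6.674e-11 · 5.58e+22 = 3.72409e+12 m³/s².
Kepler's third law: T = 2π √(a³ / GM).
Substituting a = 2.379e+12 m and GM = 3.72409e+12 m³/s²:
T = 2π √((2.379e+12)³ / 3.72409e+12) s
T ≈ 1.195e+13 s = 3.786e+05 years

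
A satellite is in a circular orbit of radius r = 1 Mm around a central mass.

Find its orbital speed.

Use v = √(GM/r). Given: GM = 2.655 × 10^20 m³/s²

Convert to SI: r = 1 Mm = 1e+06 m.
For a circular orbit, gravity supplies the centripetal force, so v = √(GM / r).
v = √(2.655e+20 / 1e+06) m/s ≈ 1.629e+07 m/s = 1.629e+04 km/s.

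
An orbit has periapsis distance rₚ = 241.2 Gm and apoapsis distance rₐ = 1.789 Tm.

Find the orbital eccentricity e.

Convert to SI: rₚ = 241.2 Gm = 2.412e+11 m; rₐ = 1.789 Tm = 1.789e+12 m.
e = (rₐ − rₚ) / (rₐ + rₚ).
e = (1.789e+12 − 2.412e+11) / (1.789e+12 + 2.412e+11) = 1.5478e+12 / 2.0302e+12 ≈ 0.7624.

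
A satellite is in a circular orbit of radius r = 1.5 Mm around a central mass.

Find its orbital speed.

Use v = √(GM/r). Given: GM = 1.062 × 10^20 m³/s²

Convert to SI: r = 1.5 Mm = 1.5e+06 m.
For a circular orbit, gravity supplies the centripetal force, so v = √(GM / r).
v = √(1.062e+20 / 1.5e+06) m/s ≈ 8.414e+06 m/s = 8414 km/s.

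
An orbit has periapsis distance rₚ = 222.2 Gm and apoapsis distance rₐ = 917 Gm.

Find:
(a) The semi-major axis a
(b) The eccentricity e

Convert to SI: rₚ = 222.2 Gm = 2.222e+11 m; rₐ = 917 Gm = 9.17e+11 m.
(a) a = (rₚ + rₐ) / 2 = (2.222e+11 + 9.17e+11) / 2 ≈ 5.696e+11 m = 569.6 Gm.
(b) e = (rₐ − rₚ) / (rₐ + rₚ) = (9.17e+11 − 2.222e+11) / (9.17e+11 + 2.222e+11) ≈ 0.6099.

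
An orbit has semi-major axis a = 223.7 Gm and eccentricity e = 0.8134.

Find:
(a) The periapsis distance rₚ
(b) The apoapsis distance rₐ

Convert to SI: a = 223.7 Gm = 2.237e+11 m.
(a) rₚ = a(1 − e) = 2.237e+11 · (1 − 0.8134) = 2.237e+11 · 0.1866 ≈ 4.174e+10 m = 41.74 Gm.
(b) rₐ = a(1 + e) = 2.237e+11 · (1 + 0.8134) = 2.237e+11 · 1.8134 ≈ 4.057e+11 m = 405.7 Gm.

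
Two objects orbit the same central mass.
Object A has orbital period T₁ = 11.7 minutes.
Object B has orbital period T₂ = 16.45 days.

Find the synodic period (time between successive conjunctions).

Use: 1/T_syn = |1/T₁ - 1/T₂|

Convert to SI: T₁ = 11.7 minutes = 702 s; T₂ = 16.45 days = 1.42128e+06 s.
T_syn = |T₁ · T₂ / (T₁ − T₂)|.
T_syn = |702 · 1.42128e+06 / (702 − 1.42128e+06)| s ≈ 702.3 s = 11.71 minutes.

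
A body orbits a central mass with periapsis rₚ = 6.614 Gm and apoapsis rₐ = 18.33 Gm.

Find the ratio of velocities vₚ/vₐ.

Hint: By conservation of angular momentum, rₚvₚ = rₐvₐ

Convert to SI: rₚ = 6.614 Gm = 6.614e+09 m; rₐ = 18.33 Gm = 1.833e+10 m.
Conservation of angular momentum gives rₚvₚ = rₐvₐ, so vₚ/vₐ = rₐ/rₚ.
vₚ/vₐ = 1.833e+10 / 6.614e+09 ≈ 2.771.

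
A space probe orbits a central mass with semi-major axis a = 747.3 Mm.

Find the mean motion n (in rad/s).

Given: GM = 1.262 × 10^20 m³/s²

Convert to SI: a = 747.3 Mm = 7.473e+08 m.
n = √(GM / a³).
n = √(1.262e+20 / (7.473e+08)³) rad/s ≈ 0.0005499 rad/s.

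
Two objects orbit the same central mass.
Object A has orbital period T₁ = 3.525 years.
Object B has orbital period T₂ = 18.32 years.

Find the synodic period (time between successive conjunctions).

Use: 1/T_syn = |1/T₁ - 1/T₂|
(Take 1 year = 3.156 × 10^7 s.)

Convert to SI: T₁ = 3.525 years = 1.11249e+08 s; T₂ = 18.32 years = 5.78179e+08 s.
T_syn = |T₁ · T₂ / (T₁ − T₂)|.
T_syn = |1.11249e+08 · 5.78179e+08 / (1.11249e+08 − 5.78179e+08)| s ≈ 1.378e+08 s = 4.365 years.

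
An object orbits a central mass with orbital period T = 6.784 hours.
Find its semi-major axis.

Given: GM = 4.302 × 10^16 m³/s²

Convert to SI: T = 6.784 hours = 24422.4 s.
Invert Kepler's third law: a = (GM · T² / (4π²))^(1/3).
Substituting T = 24422.4 s and GM = 4.302e+16 m³/s²:
a = (4.302e+16 · (24422.4)² / (4π²))^(1/3) m
a ≈ 8.662e+07 m = 86.62 Mm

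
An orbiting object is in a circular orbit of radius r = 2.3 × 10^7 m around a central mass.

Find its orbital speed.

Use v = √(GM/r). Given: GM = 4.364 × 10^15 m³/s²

For a circular orbit, gravity supplies the centripetal force, so v = √(GM / r).
v = √(4.364e+15 / 2.3e+07) m/s ≈ 1.377e+04 m/s = 13.77 km/s.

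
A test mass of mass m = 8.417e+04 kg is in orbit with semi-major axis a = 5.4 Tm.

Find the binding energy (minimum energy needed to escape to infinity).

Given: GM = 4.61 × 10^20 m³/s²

Convert to SI: a = 5.4 Tm = 5.4e+12 m.
Total orbital energy is E = −GMm/(2a); binding energy is E_bind = −E = GMm/(2a).
E_bind = 4.61e+20 · 8.417e+04 / (2 · 5.4e+12) J ≈ 3.593e+12 J = 3.593 TJ.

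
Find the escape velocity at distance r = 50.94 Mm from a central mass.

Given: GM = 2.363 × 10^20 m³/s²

Convert to SI: r = 50.94 Mm = 5.094e+07 m.
Escape velocity comes from setting total energy to zero: ½v² − GM/r = 0 ⇒ v_esc = √(2GM / r).
v_esc = √(2 · 2.363e+20 / 5.094e+07) m/s ≈ 3.046e+06 m/s = 3046 km/s.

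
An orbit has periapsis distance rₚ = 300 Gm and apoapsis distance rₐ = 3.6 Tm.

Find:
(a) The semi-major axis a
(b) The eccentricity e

Convert to SI: rₚ = 300 Gm = 3e+11 m; rₐ = 3.6 Tm = 3.6e+12 m.
(a) a = (rₚ + rₐ) / 2 = (3e+11 + 3.6e+12) / 2 ≈ 1.95e+12 m = 1.95 Tm.
(b) e = (rₐ − rₚ) / (rₐ + rₚ) = (3.6e+12 − 3e+11) / (3.6e+12 + 3e+11) ≈ 0.8462.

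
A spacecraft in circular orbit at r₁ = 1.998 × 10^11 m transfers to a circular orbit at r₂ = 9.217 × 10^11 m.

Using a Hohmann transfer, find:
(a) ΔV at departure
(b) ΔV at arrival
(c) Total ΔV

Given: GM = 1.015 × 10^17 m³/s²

Transfer semi-major axis: a_t = (r₁ + r₂)/2 = (1.998e+11 + 9.217e+11)/2 = 5.6075e+11 m.
Circular speeds: v₁ = √(GM/r₁) = 712.747 m/s, v₂ = √(GM/r₂) = 331.847 m/s.
Transfer speeds (vis-viva v² = GM(2/r − 1/a_t)): v₁ᵗ = 913.788 m/s, v₂ᵗ = 198.085 m/s.
(a) ΔV₁ = |v₁ᵗ − v₁| ≈ 201 m/s = 201 m/s.
(b) ΔV₂ = |v₂ − v₂ᵗ| ≈ 133.8 m/s = 133.8 m/s.
(c) ΔV_total = ΔV₁ + ΔV₂ ≈ 334.8 m/s = 334.8 m/s.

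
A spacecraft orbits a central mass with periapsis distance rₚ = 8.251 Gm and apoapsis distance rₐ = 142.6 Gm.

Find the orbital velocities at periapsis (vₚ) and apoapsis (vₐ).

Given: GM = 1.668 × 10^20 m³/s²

Convert to SI: rₚ = 8.251 Gm = 8.251e+09 m; rₐ = 142.6 Gm = 1.426e+11 m.
Use the vis-viva equation v² = GM(2/r − 1/a) with a = (rₚ + rₐ)/2 = (8.251e+09 + 1.426e+11)/2 = 7.54255e+10 m.
vₚ = √(GM · (2/rₚ − 1/a)) = √(1.668e+20 · (2/8.251e+09 − 1/7.54255e+10)) m/s ≈ 1.955e+05 m/s = 195.5 km/s.
vₐ = √(GM · (2/rₐ − 1/a)) = √(1.668e+20 · (2/1.426e+11 − 1/7.54255e+10)) m/s ≈ 1.131e+04 m/s = 11.31 km/s.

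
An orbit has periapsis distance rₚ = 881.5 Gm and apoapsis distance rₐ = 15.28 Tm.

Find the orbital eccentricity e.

Convert to SI: rₚ = 881.5 Gm = 8.815e+11 m; rₐ = 15.28 Tm = 1.528e+13 m.
e = (rₐ − rₚ) / (rₐ + rₚ).
e = (1.528e+13 − 8.815e+11) / (1.528e+13 + 8.815e+11) = 1.43985e+13 / 1.61615e+13 ≈ 0.8909.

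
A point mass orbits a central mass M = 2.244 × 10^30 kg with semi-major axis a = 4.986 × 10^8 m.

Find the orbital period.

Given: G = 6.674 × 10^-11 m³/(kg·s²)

GM = G · M = 6.674e-11 · 2.244e+30 = 1.49765e+20 m³/s².
Kepler's third law: T = 2π √(a³ / GM).
Substituting a = 4.986e+08 m and GM = 1.49765e+20 m³/s²:
T = 2π √((4.986e+08)³ / 1.49765e+20) s
T ≈ 5716 s = 1.588 hours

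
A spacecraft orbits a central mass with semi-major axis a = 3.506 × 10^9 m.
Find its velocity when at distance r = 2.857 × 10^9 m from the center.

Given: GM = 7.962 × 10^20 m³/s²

Vis-viva: v = √(GM · (2/r − 1/a)).
2/r − 1/a = 2/2.857e+09 − 1/3.506e+09 = 4.1481e-10 m⁻¹.
v = √(7.962e+20 · 4.1481e-10) m/s ≈ 5.747e+05 m/s = 574.7 km/s.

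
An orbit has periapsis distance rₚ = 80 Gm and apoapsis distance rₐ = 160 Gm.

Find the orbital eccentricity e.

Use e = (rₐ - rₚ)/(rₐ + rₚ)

Convert to SI: rₚ = 80 Gm = 8e+10 m; rₐ = 160 Gm = 1.6e+11 m.
e = (rₐ − rₚ) / (rₐ + rₚ).
e = (1.6e+11 − 8e+10) / (1.6e+11 + 8e+10) = 8e+10 / 2.4e+11 ≈ 0.3333.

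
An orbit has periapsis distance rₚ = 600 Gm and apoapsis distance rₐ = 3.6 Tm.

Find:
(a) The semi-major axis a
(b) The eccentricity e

Convert to SI: rₚ = 600 Gm = 6e+11 m; rₐ = 3.6 Tm = 3.6e+12 m.
(a) a = (rₚ + rₐ) / 2 = (6e+11 + 3.6e+12) / 2 ≈ 2.1e+12 m = 2.1 Tm.
(b) e = (rₐ − rₚ) / (rₐ + rₚ) = (3.6e+12 − 6e+11) / (3.6e+12 + 6e+11) ≈ 0.7143.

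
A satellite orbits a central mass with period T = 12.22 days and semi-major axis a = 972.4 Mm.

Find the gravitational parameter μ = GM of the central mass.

Convert to SI: T = 12.22 days = 1.05581e+06 s; a = 972.4 Mm = 9.724e+08 m.
GM = 4π² · a³ / T².
GM = 4π² · (9.724e+08)³ / (1.05581e+06)² m³/s² ≈ 3.256e+16 m³/s² = 3.256 × 10^16 m³/s².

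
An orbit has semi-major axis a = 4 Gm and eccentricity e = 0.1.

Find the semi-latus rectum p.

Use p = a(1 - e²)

Convert to SI: a = 4 Gm = 4e+09 m.
p = a (1 − e²).
p = 4e+09 · (1 − (0.1)²) = 4e+09 · 0.99 ≈ 3.96e+09 m = 3.96 Gm.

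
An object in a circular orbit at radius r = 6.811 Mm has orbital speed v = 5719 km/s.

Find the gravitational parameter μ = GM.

Convert to SI: r = 6.811 Mm = 6.811e+06 m; v = 5719 km/s = 5.719e+06 m/s.
For a circular orbit v² = GM/r, so GM = v² · r.
GM = (5.719e+06)² · 6.811e+06 m³/s² ≈ 2.228e+20 m³/s² = 2.228 × 10^20 m³/s².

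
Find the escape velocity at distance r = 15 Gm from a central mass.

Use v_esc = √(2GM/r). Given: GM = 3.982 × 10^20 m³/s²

Convert to SI: r = 15 Gm = 1.5e+10 m.
Escape velocity comes from setting total energy to zero: ½v² − GM/r = 0 ⇒ v_esc = √(2GM / r).
v_esc = √(2 · 3.982e+20 / 1.5e+10) m/s ≈ 2.304e+05 m/s = 230.4 km/s.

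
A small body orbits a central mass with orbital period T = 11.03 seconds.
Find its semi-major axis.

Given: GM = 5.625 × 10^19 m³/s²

Invert Kepler's third law: a = (GM · T² / (4π²))^(1/3).
Substituting T = 11.03 s and GM = 5.625e+19 m³/s²:
a = (5.625e+19 · (11.03)² / (4π²))^(1/3) m
a ≈ 5.576e+06 m = 5.576 Mm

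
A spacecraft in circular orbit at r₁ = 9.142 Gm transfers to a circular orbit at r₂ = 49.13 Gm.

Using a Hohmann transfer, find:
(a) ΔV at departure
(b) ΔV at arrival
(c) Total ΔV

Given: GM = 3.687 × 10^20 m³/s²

Convert to SI: r₁ = 9.142 Gm = 9.142e+09 m; r₂ = 49.13 Gm = 4.913e+10 m.
Transfer semi-major axis: a_t = (r₁ + r₂)/2 = (9.142e+09 + 4.913e+10)/2 = 2.9136e+10 m.
Circular speeds: v₁ = √(GM/r₁) = 200824 m/s, v₂ = √(GM/r₂) = 86629 m/s.
Transfer speeds (vis-viva v² = GM(2/r − 1/a_t)): v₁ᵗ = 260780 m/s, v₂ᵗ = 48525.4 m/s.
(a) ΔV₁ = |v₁ᵗ − v₁| ≈ 5.996e+04 m/s = 59.96 km/s.
(b) ΔV₂ = |v₂ − v₂ᵗ| ≈ 3.81e+04 m/s = 38.1 km/s.
(c) ΔV_total = ΔV₁ + ΔV₂ ≈ 9.806e+04 m/s = 98.06 km/s.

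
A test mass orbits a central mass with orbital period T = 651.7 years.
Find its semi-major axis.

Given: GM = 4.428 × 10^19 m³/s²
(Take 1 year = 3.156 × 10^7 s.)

Convert to SI: T = 651.7 years = 2.05677e+10 s.
Invert Kepler's third law: a = (GM · T² / (4π²))^(1/3).
Substituting T = 2.05677e+10 s and GM = 4.428e+19 m³/s²:
a = (4.428e+19 · (2.05677e+10)² / (4π²))^(1/3) m
a ≈ 7.8e+12 m = 7.8 × 10^12 m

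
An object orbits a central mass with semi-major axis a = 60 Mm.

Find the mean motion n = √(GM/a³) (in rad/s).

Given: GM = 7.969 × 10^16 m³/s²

Convert to SI: a = 60 Mm = 6e+07 m.
n = √(GM / a³).
n = √(7.969e+16 / (6e+07)³) rad/s ≈ 0.0006074 rad/s.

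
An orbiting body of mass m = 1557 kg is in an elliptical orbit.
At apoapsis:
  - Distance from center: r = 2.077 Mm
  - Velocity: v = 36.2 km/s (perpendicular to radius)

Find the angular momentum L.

Convert to SI: r = 2.077 Mm = 2.077e+06 m; v = 36.2 km/s = 36200 m/s.
Since v is perpendicular to r, L = m · v · r.
L = 1557 · 36200 · 2.077e+06 kg·m²/s ≈ 1.171e+14 kg·m²/s.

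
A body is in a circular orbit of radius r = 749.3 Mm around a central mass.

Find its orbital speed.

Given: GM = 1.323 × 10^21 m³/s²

Convert to SI: r = 749.3 Mm = 7.493e+08 m.
For a circular orbit, gravity supplies the centripetal force, so v = √(GM / r).
v = √(1.323e+21 / 7.493e+08) m/s ≈ 1.329e+06 m/s = 1329 km/s.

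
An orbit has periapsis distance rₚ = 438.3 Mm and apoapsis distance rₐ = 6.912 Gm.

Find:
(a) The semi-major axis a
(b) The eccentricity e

Convert to SI: rₚ = 438.3 Mm = 4.383e+08 m; rₐ = 6.912 Gm = 6.912e+09 m.
(a) a = (rₚ + rₐ) / 2 = (4.383e+08 + 6.912e+09) / 2 ≈ 3.675e+09 m = 3.675 Gm.
(b) e = (rₐ − rₚ) / (rₐ + rₚ) = (6.912e+09 − 4.383e+08) / (6.912e+09 + 4.383e+08) ≈ 0.8807.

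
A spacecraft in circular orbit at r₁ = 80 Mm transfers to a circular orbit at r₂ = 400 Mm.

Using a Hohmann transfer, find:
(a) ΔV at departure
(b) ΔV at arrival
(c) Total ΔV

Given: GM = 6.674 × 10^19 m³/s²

Convert to SI: r₁ = 80 Mm = 8e+07 m; r₂ = 400 Mm = 4e+08 m.
Transfer semi-major axis: a_t = (r₁ + r₂)/2 = (8e+07 + 4e+08)/2 = 2.4e+08 m.
Circular speeds: v₁ = √(GM/r₁) = 913373 m/s, v₂ = √(GM/r₂) = 408473 m/s.
Transfer speeds (vis-viva v² = GM(2/r − 1/a_t)): v₁ᵗ = 1.17916e+06 m/s, v₂ᵗ = 235832 m/s.
(a) ΔV₁ = |v₁ᵗ − v₁| ≈ 2.658e+05 m/s = 265.8 km/s.
(b) ΔV₂ = |v₂ − v₂ᵗ| ≈ 1.726e+05 m/s = 172.6 km/s.
(c) ΔV_total = ΔV₁ + ΔV₂ ≈ 4.384e+05 m/s = 438.4 km/s.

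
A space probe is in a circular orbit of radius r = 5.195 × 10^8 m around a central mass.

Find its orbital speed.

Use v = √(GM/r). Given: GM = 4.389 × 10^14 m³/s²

For a circular orbit, gravity supplies the centripetal force, so v = √(GM / r).
v = √(4.389e+14 / 5.195e+08) m/s ≈ 919.2 m/s = 919.2 m/s.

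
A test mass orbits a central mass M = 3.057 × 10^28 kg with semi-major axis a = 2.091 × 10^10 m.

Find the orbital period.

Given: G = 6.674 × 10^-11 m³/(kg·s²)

GM = G · M = 6.674e-11 · 3.057e+28 = 2.04024e+18 m³/s².
Kepler's third law: T = 2π √(a³ / GM).
Substituting a = 2.091e+10 m and GM = 2.04024e+18 m³/s²:
T = 2π √((2.091e+10)³ / 2.04024e+18) s
T ≈ 1.33e+07 s = 153.9 days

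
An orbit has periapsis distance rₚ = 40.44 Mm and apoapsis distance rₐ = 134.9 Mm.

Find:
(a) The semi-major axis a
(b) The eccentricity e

Convert to SI: rₚ = 40.44 Mm = 4.044e+07 m; rₐ = 134.9 Mm = 1.349e+08 m.
(a) a = (rₚ + rₐ) / 2 = (4.044e+07 + 1.349e+08) / 2 ≈ 8.767e+07 m = 87.67 Mm.
(b) e = (rₐ − rₚ) / (rₐ + rₚ) = (1.349e+08 − 4.044e+07) / (1.349e+08 + 4.044e+07) ≈ 0.5387.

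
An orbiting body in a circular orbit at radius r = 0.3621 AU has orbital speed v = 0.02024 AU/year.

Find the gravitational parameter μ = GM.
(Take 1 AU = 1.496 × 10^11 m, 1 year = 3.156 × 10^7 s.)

Convert to SI: r = 0.3621 AU = 5.41702e+10 m; v = 0.02024 AU/year = 95.9412 m/s.
For a circular orbit v² = GM/r, so GM = v² · r.
GM = (95.9412)² · 5.41702e+10 m³/s² ≈ 4.986e+14 m³/s² = 4.986 × 10^14 m³/s².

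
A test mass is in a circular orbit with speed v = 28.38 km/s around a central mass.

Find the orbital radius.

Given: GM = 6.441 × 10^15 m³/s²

Convert to SI: v = 28.38 km/s = 28380 m/s.
For a circular orbit, v² = GM / r, so r = GM / v².
r = 6.441e+15 / (28380)² m ≈ 7.997e+06 m = 7.997 Mm.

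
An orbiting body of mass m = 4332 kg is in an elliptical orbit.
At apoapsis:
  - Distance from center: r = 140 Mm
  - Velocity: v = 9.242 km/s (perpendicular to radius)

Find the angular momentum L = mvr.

Convert to SI: r = 140 Mm = 1.4e+08 m; v = 9.242 km/s = 9242 m/s.
Since v is perpendicular to r, L = m · v · r.
L = 4332 · 9242 · 1.4e+08 kg·m²/s ≈ 5.605e+15 kg·m²/s.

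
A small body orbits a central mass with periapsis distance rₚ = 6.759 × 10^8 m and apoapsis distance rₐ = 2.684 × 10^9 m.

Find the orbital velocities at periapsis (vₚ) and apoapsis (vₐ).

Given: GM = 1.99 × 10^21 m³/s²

Use the vis-viva equation v² = GM(2/r − 1/a) with a = (rₚ + rₐ)/2 = (6.759e+08 + 2.684e+09)/2 = 1.67995e+09 m.
vₚ = √(GM · (2/rₚ − 1/a)) = √(1.99e+21 · (2/6.759e+08 − 1/1.67995e+09)) m/s ≈ 2.169e+06 m/s = 2169 km/s.
vₐ = √(GM · (2/rₐ − 1/a)) = √(1.99e+21 · (2/2.684e+09 − 1/1.67995e+09)) m/s ≈ 5.462e+05 m/s = 546.2 km/s.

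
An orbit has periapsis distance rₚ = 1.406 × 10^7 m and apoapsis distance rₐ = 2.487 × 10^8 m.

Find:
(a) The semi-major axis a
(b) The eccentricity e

(a) a = (rₚ + rₐ) / 2 = (1.406e+07 + 2.487e+08) / 2 ≈ 1.314e+08 m = 1.314 × 10^8 m.
(b) e = (rₐ − rₚ) / (rₐ + rₚ) = (2.487e+08 − 1.406e+07) / (2.487e+08 + 1.406e+07) ≈ 0.893.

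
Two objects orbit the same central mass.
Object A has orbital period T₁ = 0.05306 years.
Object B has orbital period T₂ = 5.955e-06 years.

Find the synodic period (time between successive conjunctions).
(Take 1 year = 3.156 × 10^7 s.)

Convert to SI: T₁ = 0.05306 years = 1.67457e+06 s; T₂ = 5.955e-06 years = 187.94 s.
T_syn = |T₁ · T₂ / (T₁ − T₂)|.
T_syn = |1.67457e+06 · 187.94 / (1.67457e+06 − 187.94)| s ≈ 188 s = 5.956e-06 years.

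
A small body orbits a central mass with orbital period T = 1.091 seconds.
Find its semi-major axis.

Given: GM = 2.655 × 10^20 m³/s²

Invert Kepler's third law: a = (GM · T² / (4π²))^(1/3).
Substituting T = 1.091 s and GM = 2.655e+20 m³/s²:
a = (2.655e+20 · (1.091)² / (4π²))^(1/3) m
a ≈ 2e+06 m = 2 Mm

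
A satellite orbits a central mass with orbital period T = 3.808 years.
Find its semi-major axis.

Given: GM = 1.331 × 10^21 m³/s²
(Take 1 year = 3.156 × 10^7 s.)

Convert to SI: T = 3.808 years = 1.2018e+08 s.
Invert Kepler's third law: a = (GM · T² / (4π²))^(1/3).
Substituting T = 1.2018e+08 s and GM = 1.331e+21 m³/s²:
a = (1.331e+21 · (1.2018e+08)² / (4π²))^(1/3) m
a ≈ 7.867e+11 m = 786.7 Gm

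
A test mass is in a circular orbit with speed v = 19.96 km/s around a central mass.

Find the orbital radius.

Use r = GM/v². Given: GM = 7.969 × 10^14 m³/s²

Convert to SI: v = 19.96 km/s = 19960 m/s.
For a circular orbit, v² = GM / r, so r = GM / v².
r = 7.969e+14 / (19960)² m ≈ 2e+06 m = 2 Mm.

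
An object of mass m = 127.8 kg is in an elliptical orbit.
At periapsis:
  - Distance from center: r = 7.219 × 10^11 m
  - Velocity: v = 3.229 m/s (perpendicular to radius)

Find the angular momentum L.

Since v is perpendicular to r, L = m · v · r.
L = 127.8 · 3.229 · 7.219e+11 kg·m²/s ≈ 2.979e+14 kg·m²/s.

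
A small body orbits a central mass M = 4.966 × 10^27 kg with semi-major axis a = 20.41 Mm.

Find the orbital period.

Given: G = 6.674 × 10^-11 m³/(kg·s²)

Convert to SI: a = 20.41 Mm = 2.041e+07 m.
GM = G · M = 6.674e-11 · 4.966e+27 = 3.31431e+17 m³/s².
Kepler's third law: T = 2π √(a³ / GM).
Substituting a = 2.041e+07 m and GM = 3.31431e+17 m³/s²:
T = 2π √((2.041e+07)³ / 3.31431e+17) s
T ≈ 1006 s = 16.77 minutes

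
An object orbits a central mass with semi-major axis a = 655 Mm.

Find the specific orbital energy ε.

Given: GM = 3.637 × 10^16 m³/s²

Convert to SI: a = 655 Mm = 6.55e+08 m.
ε = −GM / (2a).
ε = −3.637e+16 / (2 · 6.55e+08) J/kg ≈ -2.776e+07 J/kg = -27.76 MJ/kg.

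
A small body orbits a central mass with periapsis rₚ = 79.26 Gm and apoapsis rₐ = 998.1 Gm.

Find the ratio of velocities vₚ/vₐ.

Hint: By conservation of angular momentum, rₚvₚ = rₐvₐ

Convert to SI: rₚ = 79.26 Gm = 7.926e+10 m; rₐ = 998.1 Gm = 9.981e+11 m.
Conservation of angular momentum gives rₚvₚ = rₐvₐ, so vₚ/vₐ = rₐ/rₚ.
vₚ/vₐ = 9.981e+11 / 7.926e+10 ≈ 12.59.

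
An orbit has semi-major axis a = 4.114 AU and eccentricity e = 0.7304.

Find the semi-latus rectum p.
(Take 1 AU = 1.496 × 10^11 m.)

Convert to SI: a = 4.114 AU = 6.15454e+11 m.
p = a (1 − e²).
p = 6.15454e+11 · (1 − (0.7304)²) = 6.15454e+11 · 0.466516 ≈ 2.871e+11 m = 1.919 AU.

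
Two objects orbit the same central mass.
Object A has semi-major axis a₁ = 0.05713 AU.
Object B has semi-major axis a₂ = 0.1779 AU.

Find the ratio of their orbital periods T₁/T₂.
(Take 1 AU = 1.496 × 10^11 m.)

Convert to SI: a₁ = 0.05713 AU = 8.54665e+09 m; a₂ = 0.1779 AU = 2.66138e+10 m.
From Kepler's third law, (T₁/T₂)² = (a₁/a₂)³, so T₁/T₂ = (a₁/a₂)^(3/2).
a₁/a₂ = 8.54665e+09 / 2.66138e+10 = 0.321135.
T₁/T₂ = (0.321135)^(3/2) ≈ 0.182.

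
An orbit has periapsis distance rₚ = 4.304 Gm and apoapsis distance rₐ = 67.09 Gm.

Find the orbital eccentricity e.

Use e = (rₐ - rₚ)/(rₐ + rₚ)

Convert to SI: rₚ = 4.304 Gm = 4.304e+09 m; rₐ = 67.09 Gm = 6.709e+10 m.
e = (rₐ − rₚ) / (rₐ + rₚ).
e = (6.709e+10 − 4.304e+09) / (6.709e+10 + 4.304e+09) = 6.2786e+10 / 7.1394e+10 ≈ 0.8794.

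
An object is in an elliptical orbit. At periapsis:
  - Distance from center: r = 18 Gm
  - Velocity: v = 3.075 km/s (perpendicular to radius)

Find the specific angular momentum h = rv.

Convert to SI: r = 18 Gm = 1.8e+10 m; v = 3.075 km/s = 3075 m/s.
With v perpendicular to r, h = r · v.
h = 1.8e+10 · 3075 m²/s ≈ 5.535e+13 m²/s.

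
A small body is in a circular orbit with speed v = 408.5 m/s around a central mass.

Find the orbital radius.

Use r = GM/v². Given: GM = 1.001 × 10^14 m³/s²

For a circular orbit, v² = GM / r, so r = GM / v².
r = 1.001e+14 / (408.5)² m ≈ 5.999e+08 m = 599.9 Mm.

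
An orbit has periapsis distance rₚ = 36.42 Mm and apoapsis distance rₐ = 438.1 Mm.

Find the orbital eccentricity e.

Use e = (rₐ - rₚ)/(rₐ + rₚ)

Convert to SI: rₚ = 36.42 Mm = 3.642e+07 m; rₐ = 438.1 Mm = 4.381e+08 m.
e = (rₐ − rₚ) / (rₐ + rₚ).
e = (4.381e+08 − 3.642e+07) / (4.381e+08 + 3.642e+07) = 4.0168e+08 / 4.7452e+08 ≈ 0.8465.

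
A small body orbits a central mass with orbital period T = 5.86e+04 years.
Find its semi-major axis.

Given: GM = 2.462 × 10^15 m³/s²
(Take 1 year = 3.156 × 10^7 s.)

Convert to SI: T = 5.86e+04 years = 1.84942e+12 s.
Invert Kepler's third law: a = (GM · T² / (4π²))^(1/3).
Substituting T = 1.84942e+12 s and GM = 2.462e+15 m³/s²:
a = (2.462e+15 · (1.84942e+12)² / (4π²))^(1/3) m
a ≈ 5.975e+12 m = 5.975 Tm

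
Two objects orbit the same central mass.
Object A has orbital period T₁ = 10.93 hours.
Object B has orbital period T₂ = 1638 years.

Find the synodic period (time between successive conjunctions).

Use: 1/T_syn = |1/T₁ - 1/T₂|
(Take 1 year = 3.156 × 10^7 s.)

Convert to SI: T₁ = 10.93 hours = 39348 s; T₂ = 1638 years = 5.16953e+10 s.
T_syn = |T₁ · T₂ / (T₁ − T₂)|.
T_syn = |39348 · 5.16953e+10 / (39348 − 5.16953e+10)| s ≈ 3.935e+04 s = 10.93 hours.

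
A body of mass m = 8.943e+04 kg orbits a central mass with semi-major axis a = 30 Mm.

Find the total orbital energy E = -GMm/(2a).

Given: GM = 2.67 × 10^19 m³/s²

Convert to SI: a = 30 Mm = 3e+07 m.
E = −GMm / (2a).
E = −2.67e+19 · 8.943e+04 / (2 · 3e+07) J ≈ -3.98e+16 J = -39.8 PJ.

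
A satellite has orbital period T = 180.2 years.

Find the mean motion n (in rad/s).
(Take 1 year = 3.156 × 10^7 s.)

Convert to SI: T = 180.2 years = 5.68711e+09 s.
n = 2π / T.
n = 2π / 5.68711e+09 s ≈ 1.105e-09 rad/s.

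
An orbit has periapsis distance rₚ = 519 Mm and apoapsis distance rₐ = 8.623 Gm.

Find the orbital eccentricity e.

Convert to SI: rₚ = 519 Mm = 5.19e+08 m; rₐ = 8.623 Gm = 8.623e+09 m.
e = (rₐ − rₚ) / (rₐ + rₚ).
e = (8.623e+09 − 5.19e+08) / (8.623e+09 + 5.19e+08) = 8.104e+09 / 9.142e+09 ≈ 0.8865.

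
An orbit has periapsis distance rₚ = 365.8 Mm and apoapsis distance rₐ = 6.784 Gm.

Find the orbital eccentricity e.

Convert to SI: rₚ = 365.8 Mm = 3.658e+08 m; rₐ = 6.784 Gm = 6.784e+09 m.
e = (rₐ − rₚ) / (rₐ + rₚ).
e = (6.784e+09 − 3.658e+08) / (6.784e+09 + 3.658e+08) = 6.4182e+09 / 7.1498e+09 ≈ 0.8977.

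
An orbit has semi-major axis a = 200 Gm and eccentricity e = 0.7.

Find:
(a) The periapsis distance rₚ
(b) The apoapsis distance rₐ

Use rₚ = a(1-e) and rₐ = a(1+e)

Convert to SI: a = 200 Gm = 2e+11 m.
(a) rₚ = a(1 − e) = 2e+11 · (1 − 0.7) = 2e+11 · 0.3 ≈ 6e+10 m = 60 Gm.
(b) rₐ = a(1 + e) = 2e+11 · (1 + 0.7) = 2e+11 · 1.7 ≈ 3.4e+11 m = 340 Gm.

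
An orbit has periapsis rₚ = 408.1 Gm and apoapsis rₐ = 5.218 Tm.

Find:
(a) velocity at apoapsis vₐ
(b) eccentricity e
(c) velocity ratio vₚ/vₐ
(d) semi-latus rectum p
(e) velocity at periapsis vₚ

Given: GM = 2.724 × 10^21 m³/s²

Convert to SI: rₚ = 408.1 Gm = 4.081e+11 m; rₐ = 5.218 Tm = 5.218e+12 m.
(a) With a = (rₚ + rₐ)/2 = 2.81305e+12 m, vₐ = √(GM (2/rₐ − 1/a)) = √(2.724e+21 · (2/5.218e+12 − 1/2.81305e+12)) m/s ≈ 8703 m/s
(b) e = (rₐ − rₚ)/(rₐ + rₚ) = (5.218e+12 − 4.081e+11)/(5.218e+12 + 4.081e+11) ≈ 0.8549
(c) Conservation of angular momentum (rₚvₚ = rₐvₐ) gives vₚ/vₐ = rₐ/rₚ = 5.218e+12/4.081e+11 ≈ 12.79
(d) From a = (rₚ + rₐ)/2 = 2.81305e+12 m and e = (rₐ − rₚ)/(rₐ + rₚ) = 0.854926, p = a(1 − e²) = 2.81305e+12 · (1 − (0.854926)²) ≈ 7.57e+11 m
(e) With a = (rₚ + rₐ)/2 = 2.81305e+12 m, vₚ = √(GM (2/rₚ − 1/a)) = √(2.724e+21 · (2/4.081e+11 − 1/2.81305e+12)) m/s ≈ 1.113e+05 m/s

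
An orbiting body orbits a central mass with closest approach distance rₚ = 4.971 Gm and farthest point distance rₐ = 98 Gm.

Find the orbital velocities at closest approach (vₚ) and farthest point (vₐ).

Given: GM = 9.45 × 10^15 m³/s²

Convert to SI: rₚ = 4.971 Gm = 4.971e+09 m; rₐ = 98 Gm = 9.8e+10 m.
Use the vis-viva equation v² = GM(2/r − 1/a) with a = (rₚ + rₐ)/2 = (4.971e+09 + 9.8e+10)/2 = 5.14855e+10 m.
vₚ = √(GM · (2/rₚ − 1/a)) = √(9.45e+15 · (2/4.971e+09 − 1/5.14855e+10)) m/s ≈ 1902 m/s = 1.902 km/s.
vₐ = √(GM · (2/rₐ − 1/a)) = √(9.45e+15 · (2/9.8e+10 − 1/5.14855e+10)) m/s ≈ 96.49 m/s = 96.49 m/s.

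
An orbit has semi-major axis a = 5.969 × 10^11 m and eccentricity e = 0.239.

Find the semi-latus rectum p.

p = a (1 − e²).
p = 5.969e+11 · (1 − (0.239)²) = 5.969e+11 · 0.942879 ≈ 5.628e+11 m = 5.628 × 10^11 m.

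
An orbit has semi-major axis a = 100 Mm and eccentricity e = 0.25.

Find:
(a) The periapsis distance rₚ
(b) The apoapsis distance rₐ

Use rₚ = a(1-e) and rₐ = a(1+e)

Convert to SI: a = 100 Mm = 1e+08 m.
(a) rₚ = a(1 − e) = 1e+08 · (1 − 0.25) = 1e+08 · 0.75 ≈ 7.5e+07 m = 75 Mm.
(b) rₐ = a(1 + e) = 1e+08 · (1 + 0.25) = 1e+08 · 1.25 ≈ 1.25e+08 m = 125 Mm.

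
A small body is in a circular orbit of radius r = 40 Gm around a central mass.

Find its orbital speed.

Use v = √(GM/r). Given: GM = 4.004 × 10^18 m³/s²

Convert to SI: r = 40 Gm = 4e+10 m.
For a circular orbit, gravity supplies the centripetal force, so v = √(GM / r).
v = √(4.004e+18 / 4e+10) m/s ≈ 1e+04 m/s = 10 km/s.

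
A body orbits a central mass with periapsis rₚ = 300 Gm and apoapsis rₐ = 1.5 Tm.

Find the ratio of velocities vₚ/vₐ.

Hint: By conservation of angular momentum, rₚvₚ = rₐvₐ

Convert to SI: rₚ = 300 Gm = 3e+11 m; rₐ = 1.5 Tm = 1.5e+12 m.
Conservation of angular momentum gives rₚvₚ = rₐvₐ, so vₚ/vₐ = rₐ/rₚ.
vₚ/vₐ = 1.5e+12 / 3e+11 ≈ 5.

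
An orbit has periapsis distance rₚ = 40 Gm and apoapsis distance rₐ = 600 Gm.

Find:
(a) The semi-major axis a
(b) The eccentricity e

Convert to SI: rₚ = 40 Gm = 4e+10 m; rₐ = 600 Gm = 6e+11 m.
(a) a = (rₚ + rₐ) / 2 = (4e+10 + 6e+11) / 2 ≈ 3.2e+11 m = 320 Gm.
(b) e = (rₐ − rₚ) / (rₐ + rₚ) = (6e+11 − 4e+10) / (6e+11 + 4e+10) ≈ 0.875.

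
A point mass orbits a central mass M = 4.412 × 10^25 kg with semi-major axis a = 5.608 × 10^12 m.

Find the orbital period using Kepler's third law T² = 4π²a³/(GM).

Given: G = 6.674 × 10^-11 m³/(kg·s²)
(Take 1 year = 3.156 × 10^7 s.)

GM = G · M = 6.674e-11 · 4.412e+25 = 2.94457e+15 m³/s².
Kepler's third law: T = 2π √(a³ / GM).
Substituting a = 5.608e+12 m and GM = 2.94457e+15 m³/s²:
T = 2π √((5.608e+12)³ / 2.94457e+15) s
T ≈ 1.538e+12 s = 4.872e+04 years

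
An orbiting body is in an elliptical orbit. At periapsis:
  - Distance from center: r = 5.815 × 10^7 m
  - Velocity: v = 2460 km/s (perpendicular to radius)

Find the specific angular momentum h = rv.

Convert to SI: v = 2460 km/s = 2.46e+06 m/s.
With v perpendicular to r, h = r · v.
h = 5.815e+07 · 2.46e+06 m²/s ≈ 1.43e+14 m²/s.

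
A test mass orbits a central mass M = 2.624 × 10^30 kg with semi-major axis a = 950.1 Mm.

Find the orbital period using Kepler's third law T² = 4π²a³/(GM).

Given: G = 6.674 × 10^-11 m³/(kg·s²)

Convert to SI: a = 950.1 Mm = 9.501e+08 m.
GM = G · M = 6.674e-11 · 2.624e+30 = 1.75126e+20 m³/s².
Kepler's third law: T = 2π √(a³ / GM).
Substituting a = 9.501e+08 m and GM = 1.75126e+20 m³/s²:
T = 2π √((9.501e+08)³ / 1.75126e+20) s
T ≈ 1.39e+04 s = 3.862 hours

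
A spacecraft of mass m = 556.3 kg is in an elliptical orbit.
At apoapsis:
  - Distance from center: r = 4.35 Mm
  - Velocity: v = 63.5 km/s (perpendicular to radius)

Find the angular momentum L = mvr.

Convert to SI: r = 4.35 Mm = 4.35e+06 m; v = 63.5 km/s = 63500 m/s.
Since v is perpendicular to r, L = m · v · r.
L = 556.3 · 63500 · 4.35e+06 kg·m²/s ≈ 1.537e+14 kg·m²/s.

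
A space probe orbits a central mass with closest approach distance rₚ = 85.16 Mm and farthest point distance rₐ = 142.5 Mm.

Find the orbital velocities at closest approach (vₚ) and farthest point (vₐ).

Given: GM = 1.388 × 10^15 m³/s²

Convert to SI: rₚ = 85.16 Mm = 8.516e+07 m; rₐ = 142.5 Mm = 1.425e+08 m.
Use the vis-viva equation v² = GM(2/r − 1/a) with a = (rₚ + rₐ)/2 = (8.516e+07 + 1.425e+08)/2 = 1.1383e+08 m.
vₚ = √(GM · (2/rₚ − 1/a)) = √(1.388e+15 · (2/8.516e+07 − 1/1.1383e+08)) m/s ≈ 4517 m/s = 4.517 km/s.
vₐ = √(GM · (2/rₐ − 1/a)) = √(1.388e+15 · (2/1.425e+08 − 1/1.1383e+08)) m/s ≈ 2699 m/s = 2.699 km/s.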